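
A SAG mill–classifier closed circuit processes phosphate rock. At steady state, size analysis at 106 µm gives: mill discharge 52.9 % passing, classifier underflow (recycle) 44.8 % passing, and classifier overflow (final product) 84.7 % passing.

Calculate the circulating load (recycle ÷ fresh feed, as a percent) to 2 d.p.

CL = 392.59 %

Mass balance on the −106 µm fraction:
Fd + Rd = Ru + Fo ⇒ R/F = (o−d)/(d−u)
r = (84.7 − 52.9)/(52.9 − 44.8) = 31.8/8.1 = 3.9259
CL = 100·r = 392.59 %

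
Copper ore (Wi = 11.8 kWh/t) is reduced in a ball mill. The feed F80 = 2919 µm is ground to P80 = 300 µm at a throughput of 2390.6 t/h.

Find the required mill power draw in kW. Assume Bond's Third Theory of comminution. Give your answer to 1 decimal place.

W = 10·Wi·(P80^(-½) − F80^(-½))
W = 10·11.8·(1/√300 − 1/√2919) = 10·11.8·(0.039226) = 4.6287 kWh/t
P = W·T = 4.6287·2390.6 = 11065.3 kW

P = 11065.3 kW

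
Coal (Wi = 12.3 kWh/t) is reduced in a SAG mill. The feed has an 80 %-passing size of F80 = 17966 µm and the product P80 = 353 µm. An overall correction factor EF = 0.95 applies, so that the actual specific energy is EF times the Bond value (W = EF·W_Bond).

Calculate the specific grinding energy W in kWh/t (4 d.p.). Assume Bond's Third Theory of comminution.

W = 5.3475 kWh/t

Bond:  W = 10 Wi (1/√P − 1/√F)
1/√353 = 0.053225;  1/√17966 = 0.007461
W = 10·12.3·(0.053225 − 0.007461) = 5.6290 kWh/t
Apply correction: 5.6290 × 0.95 = 5.3475 kWh/t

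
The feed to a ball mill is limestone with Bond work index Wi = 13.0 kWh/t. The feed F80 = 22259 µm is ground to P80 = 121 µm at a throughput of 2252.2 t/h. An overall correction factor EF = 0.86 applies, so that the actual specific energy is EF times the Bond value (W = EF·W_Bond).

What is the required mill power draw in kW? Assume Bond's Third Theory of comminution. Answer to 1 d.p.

W = 10 Wi / √P80 − 10 Wi / √F80
W = 10·13.0·(1/√121 − 1/√22259) = 10·13.0·(0.084206) = 10.9468 kWh/t
With EF = 0.86: W = 10.9468·0.86 = 9.4143 kWh/t
P_mill = W·ṁ = 9.4143·2252.2 = 21202.8 kW

P = 21202.8 kW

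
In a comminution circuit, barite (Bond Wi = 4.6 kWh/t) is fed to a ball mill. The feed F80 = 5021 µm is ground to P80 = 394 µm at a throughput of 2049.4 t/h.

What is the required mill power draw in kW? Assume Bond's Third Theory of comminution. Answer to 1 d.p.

W = 10·Wi·[P80^(−½) − F80^(−½)]
W = 10·4.6·(1/√394 − 1/√5021) = 10·4.6·(0.036267) = 1.6683 kWh/t
P_mill = W·ṁ = 1.6683·2049.4 = 3419.0 kW

P = 3419.0 kW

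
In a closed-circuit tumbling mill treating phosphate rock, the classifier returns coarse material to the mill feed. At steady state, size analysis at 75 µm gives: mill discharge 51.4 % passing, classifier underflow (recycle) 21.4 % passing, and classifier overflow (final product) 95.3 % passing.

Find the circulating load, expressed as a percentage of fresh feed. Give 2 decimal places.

CL = 146.33 %

Classifier node, passing 75 µm:
d + r·d = r·u + o → r(d−u) = o−d
r = (95.3 − 51.4)/(51.4 − 21.4) = 43.9/30.0 = 1.4633
CL = 100·r = 146.33 %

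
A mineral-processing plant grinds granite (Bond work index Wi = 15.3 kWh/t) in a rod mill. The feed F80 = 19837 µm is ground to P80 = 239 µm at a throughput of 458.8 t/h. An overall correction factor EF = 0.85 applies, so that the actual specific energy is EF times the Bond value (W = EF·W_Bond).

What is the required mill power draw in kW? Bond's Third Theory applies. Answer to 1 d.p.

P = 3435.9 kW

Bond:  W = 10 Wi (1/√P − 1/√F)
W = 10·15.3·(1/√239 − 1/√19837) = 10·15.3·(0.057585) = 8.8104 kWh/t
Apply correction: 8.8104 × 0.85 = 7.4889 kWh/t
Power = W × throughput = 7.4889 kWh/t × 458.8 t/h = 3435.9 kW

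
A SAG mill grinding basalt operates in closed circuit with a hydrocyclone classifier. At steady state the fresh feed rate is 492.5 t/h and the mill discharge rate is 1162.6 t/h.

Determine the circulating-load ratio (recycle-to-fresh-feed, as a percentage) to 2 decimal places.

CL = 136.06 %

Mill node: discharge = fresh + recycle.
R = M − F = 1162.6 − 492.5 = 670.1 t/h
CL = 100·R/F = 100·670.1/492.5 = 136.06 %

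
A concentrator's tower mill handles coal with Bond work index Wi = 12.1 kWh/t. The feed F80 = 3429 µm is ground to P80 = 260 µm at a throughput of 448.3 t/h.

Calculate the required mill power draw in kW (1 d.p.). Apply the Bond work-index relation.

W_Bond = 10·Wi·(1/√P₈₀ − 1/√F₈₀)
W = 10·12.1·(1/√260 − 1/√3429) = 10·12.1·(0.044940) = 5.4378 kWh/t
P = W·T = 5.4378·448.3 = 2437.7 kW

P = 2437.7 kW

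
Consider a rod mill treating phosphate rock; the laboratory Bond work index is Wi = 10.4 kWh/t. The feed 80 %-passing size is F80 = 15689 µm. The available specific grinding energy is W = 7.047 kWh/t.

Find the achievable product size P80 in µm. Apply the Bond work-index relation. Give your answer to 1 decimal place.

P80 = 174.3 µm

Bond: W = 10·Wi·(1/√P80 − 1/√F80)
P80^-0.5 = F80^-0.5 + W/(10 Wi)
  = 7.0470/(10·10.4) + 1/√15689 = 0.067760 + 0.007984 = 0.075743
P80 = (1/0.075743)² = 13.2025² = 174.31 µm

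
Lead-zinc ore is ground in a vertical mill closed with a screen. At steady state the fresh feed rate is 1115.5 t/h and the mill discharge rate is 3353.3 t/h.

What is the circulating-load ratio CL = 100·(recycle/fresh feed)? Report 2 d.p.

Steady state: M = F + R.
R = M − F = 3353.3 − 1115.5 = 2237.8 t/h
CL = 100·R/F = 100·2237.8/1115.5 = 200.61 %

CL = 200.61 %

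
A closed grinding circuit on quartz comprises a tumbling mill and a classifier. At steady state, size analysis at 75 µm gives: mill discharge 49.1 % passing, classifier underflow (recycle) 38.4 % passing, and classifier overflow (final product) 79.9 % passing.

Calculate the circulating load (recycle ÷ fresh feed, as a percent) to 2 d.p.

CL = 287.85 %

Mass balance on the −75 µm fraction:
(1+r)d = ru + o → r = (o−d)/(d−u)
r = (79.9 − 49.1)/(49.1 − 38.4) = 30.8/10.7 = 2.8785
CL = 100·r = 287.85 %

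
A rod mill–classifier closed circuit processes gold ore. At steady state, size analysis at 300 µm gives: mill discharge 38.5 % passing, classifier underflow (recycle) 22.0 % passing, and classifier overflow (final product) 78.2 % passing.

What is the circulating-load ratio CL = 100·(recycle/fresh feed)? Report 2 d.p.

Classifier node, passing 300 µm:
Fd + Rd = Ru + Fo ⇒ R/F = (o−d)/(d−u)
r = (78.2 − 38.5)/(38.5 − 22.0) = 39.7/16.5 = 2.4061
CL = 100·r = 240.61 %

CL = 240.61 %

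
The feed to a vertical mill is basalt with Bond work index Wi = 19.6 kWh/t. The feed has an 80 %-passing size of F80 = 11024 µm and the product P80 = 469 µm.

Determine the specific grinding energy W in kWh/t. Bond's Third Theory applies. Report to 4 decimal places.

W_Bond = 10·Wi·(1/√P₈₀ − 1/√F₈₀)
1/√469 = 0.046176;  1/√11024 = 0.009524
W = 10·19.6·(0.046176 − 0.009524) = 7.1837 kWh/t

W = 7.1837 kWh/t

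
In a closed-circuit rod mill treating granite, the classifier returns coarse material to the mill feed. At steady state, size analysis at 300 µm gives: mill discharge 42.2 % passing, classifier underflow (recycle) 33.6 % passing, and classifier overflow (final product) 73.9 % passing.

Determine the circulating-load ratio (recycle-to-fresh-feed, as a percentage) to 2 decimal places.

Mass balance on the −300 µm fraction:
Fd + Rd = Ru + Fo ⇒ R/F = (o−d)/(d−u)
r = (73.9 − 42.2)/(42.2 − 33.6) = 31.7/8.6 = 3.6860
CL = 100·r = 368.60 %

CL = 368.60 %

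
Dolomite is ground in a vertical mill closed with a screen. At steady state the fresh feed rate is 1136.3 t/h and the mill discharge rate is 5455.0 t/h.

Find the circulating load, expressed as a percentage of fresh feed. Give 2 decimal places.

Mill node: discharge = fresh + recycle.
R = M − F = 5455.0 − 1136.3 = 4318.7 t/h
CL = 100·R/F = 100·4318.7/1136.3 = 380.07 %

CL = 380.07 %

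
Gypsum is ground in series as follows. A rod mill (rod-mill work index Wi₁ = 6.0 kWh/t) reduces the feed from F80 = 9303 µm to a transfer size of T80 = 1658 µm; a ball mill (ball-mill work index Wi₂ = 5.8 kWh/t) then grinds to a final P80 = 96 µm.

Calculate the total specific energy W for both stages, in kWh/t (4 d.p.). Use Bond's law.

W = 10·Wi·[P80^(−½) − F80^(−½)]
Stage 1 (9303→1658 µm, Wi₁=6.0): W₁ = 10·6.0·(0.024559 − 0.010368) = 0.8515 kWh/t
Stage 2 (1658→96 µm, Wi₂=5.8): W₂ = 10·5.8·(0.102062 − 0.024559) = 4.4952 kWh/t
W = W₁ + W₂ = 0.8515 + 4.4952 = 5.3466 kWh/t

W = 5.3466 kWh/t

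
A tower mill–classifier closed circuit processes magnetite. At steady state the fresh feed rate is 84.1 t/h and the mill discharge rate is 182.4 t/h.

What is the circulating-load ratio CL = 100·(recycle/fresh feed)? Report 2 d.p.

M = F + R at steady state, so:
R = M − F = 182.4 − 84.1 = 98.3 t/h
CL = 100·R/F = 100·98.3/84.1 = 116.88 %

CL = 116.88 %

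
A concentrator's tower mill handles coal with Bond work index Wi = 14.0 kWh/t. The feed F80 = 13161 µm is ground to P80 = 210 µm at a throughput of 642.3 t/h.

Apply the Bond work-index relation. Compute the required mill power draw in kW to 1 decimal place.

P = 5421.4 kW

Bond: W = 10·Wi·(1/√P80 − 1/√F80)
W = 10·14.0·(1/√210 − 1/√13161) = 10·14.0·(0.060290) = 8.4406 kWh/t
Power = W × throughput = 8.4406 kWh/t × 642.3 t/h = 5421.4 kW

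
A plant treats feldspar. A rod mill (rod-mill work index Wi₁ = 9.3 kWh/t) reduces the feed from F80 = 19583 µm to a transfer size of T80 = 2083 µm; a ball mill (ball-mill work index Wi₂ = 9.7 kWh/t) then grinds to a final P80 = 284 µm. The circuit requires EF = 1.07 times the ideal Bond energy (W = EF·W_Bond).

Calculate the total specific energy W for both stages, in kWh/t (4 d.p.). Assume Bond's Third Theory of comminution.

W = 5.3539 kWh/t

W = 10·Wi·(P80^(-½) − F80^(-½))
Stage 1 (19583→2083 µm, Wi₁=9.3): W₁ = 10·9.3·(0.021911 − 0.007146) = 1.3731 kWh/t
Stage 2 (2083→284 µm, Wi₂=9.7): W₂ = 10·9.7·(0.059339 − 0.021911) = 3.6306 kWh/t
W = W₁ + W₂ = 1.3731 + 3.6306 = 5.0037 kWh/t
With EF = 1.07: W = 5.0037·1.07 = 5.3539 kWh/t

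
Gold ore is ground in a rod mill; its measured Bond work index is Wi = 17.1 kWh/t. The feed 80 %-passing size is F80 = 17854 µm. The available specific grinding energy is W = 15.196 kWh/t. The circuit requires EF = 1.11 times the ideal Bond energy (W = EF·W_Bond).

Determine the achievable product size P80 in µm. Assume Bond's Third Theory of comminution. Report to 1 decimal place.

W = 10 Wi / √P80 − 10 Wi / √F80
W_Bond = W / EF = 15.196 / 1.11 = 13.6901 kWh/t
1/√P80 = 1/√F80 + W_Bond/(10·Wi)
  = 13.6901/(10·17.1) + 1/√17854 = 0.080059 + 0.007484 = 0.087543
P80 = (1/0.087543)² = 11.4230² = 130.48 µm

P80 = 130.5 µm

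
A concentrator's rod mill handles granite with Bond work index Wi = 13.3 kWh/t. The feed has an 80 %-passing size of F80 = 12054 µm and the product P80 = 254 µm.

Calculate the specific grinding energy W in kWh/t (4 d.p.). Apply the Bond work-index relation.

W = 10·Wi·[P80^(−½) − F80^(−½)]
1/√254 = 0.062746;  1/√12054 = 0.009108
W = 10·13.3·(0.062746 − 0.009108) = 7.1338 kWh/t

W = 7.1338 kWh/t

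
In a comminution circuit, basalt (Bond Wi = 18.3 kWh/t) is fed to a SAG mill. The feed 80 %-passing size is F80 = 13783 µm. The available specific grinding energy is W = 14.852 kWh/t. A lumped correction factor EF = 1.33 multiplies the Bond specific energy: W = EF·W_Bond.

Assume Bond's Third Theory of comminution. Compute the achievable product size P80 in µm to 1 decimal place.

W = 10·Wi·[P80^(−½) − F80^(−½)]
W_Bond = W / EF = 14.852 / 1.33 = 11.1669 kWh/t
1/√P80 = 1/√F80 + W_Bond/(10·Wi)
  = 11.1669/(10·18.3) + 1/√13783 = 0.061021 + 0.008518 = 0.069539
P80 = (1/0.069539)² = 14.3804² = 206.80 µm

P80 = 206.8 µm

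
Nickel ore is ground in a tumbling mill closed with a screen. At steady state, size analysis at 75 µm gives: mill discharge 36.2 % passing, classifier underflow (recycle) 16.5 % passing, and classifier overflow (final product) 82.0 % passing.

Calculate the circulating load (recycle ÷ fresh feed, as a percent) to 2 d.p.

Let r = R/F. Size balance at 75 µm:
d + r·d = r·u + o → r(d−u) = o−d
r = (82.0 − 36.2)/(36.2 − 16.5) = 45.8/19.7 = 2.3249
CL = 100·r = 232.49 %

CL = 232.49 %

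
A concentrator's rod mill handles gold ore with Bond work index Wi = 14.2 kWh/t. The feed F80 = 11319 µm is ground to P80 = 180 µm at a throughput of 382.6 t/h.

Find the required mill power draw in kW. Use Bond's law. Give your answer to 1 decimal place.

W = 10 Wi (1/√P80 − 1/√F80)  [Bond]
W = 10·14.2·(1/√180 − 1/√11319) = 10·14.2·(0.065136) = 9.2494 kWh/t
Mill draw = 9.2494 × 382.6 = 3538.8 kW

P = 3538.8 kW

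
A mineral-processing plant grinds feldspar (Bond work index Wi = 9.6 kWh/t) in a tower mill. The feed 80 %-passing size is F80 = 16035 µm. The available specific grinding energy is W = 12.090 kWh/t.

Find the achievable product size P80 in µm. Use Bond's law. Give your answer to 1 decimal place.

Bond:  W = 10 Wi (1/√P − 1/√F)
P80^-0.5 = F80^-0.5 + W/(10 Wi)
  = 12.0900/(10·9.6) + 1/√16035 = 0.125938 + 0.007897 = 0.133835
P80 = (1/0.133835)² = 7.4719² = 55.83 µm

P80 = 55.8 µm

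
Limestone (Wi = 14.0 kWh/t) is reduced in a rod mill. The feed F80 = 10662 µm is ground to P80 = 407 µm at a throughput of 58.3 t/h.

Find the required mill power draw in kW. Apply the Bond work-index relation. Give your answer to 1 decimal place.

W = 10 Wi (P80^-0.5 − F80^-0.5)
W = 10·14.0·(1/√407 − 1/√10662) = 10·14.0·(0.039884) = 5.5837 kWh/t
Mill draw = 5.5837 × 58.3 = 325.5 kW

P = 325.5 kW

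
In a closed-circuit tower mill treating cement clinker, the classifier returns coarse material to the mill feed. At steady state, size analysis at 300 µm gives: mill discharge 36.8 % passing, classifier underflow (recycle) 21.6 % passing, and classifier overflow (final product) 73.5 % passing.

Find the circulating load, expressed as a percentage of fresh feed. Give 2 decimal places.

CL = 241.45 %

Mass balance on the −300 µm fraction:
r = (o − d)/(d − u)
r = (73.5 − 36.8)/(36.8 − 21.6) = 36.7/15.2 = 2.4145
CL = 100·r = 241.45 %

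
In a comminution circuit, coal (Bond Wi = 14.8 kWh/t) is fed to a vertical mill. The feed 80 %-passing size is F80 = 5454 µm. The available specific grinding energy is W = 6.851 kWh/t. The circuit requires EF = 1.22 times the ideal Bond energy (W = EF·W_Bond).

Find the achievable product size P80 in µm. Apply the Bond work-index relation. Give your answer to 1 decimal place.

W = 10 Wi / √P80 − 10 Wi / √F80
W_Bond = W / EF = 6.851 / 1.22 = 5.6156 kWh/t
P80^-0.5 = F80^-0.5 + W_Bond/(10 Wi)
  = 5.6156/(10·14.8) + 1/√5454 = 0.037943 + 0.013541 = 0.051484
P80 = (1/0.051484)² = 19.4236² = 377.28 µm

P80 = 377.3 µm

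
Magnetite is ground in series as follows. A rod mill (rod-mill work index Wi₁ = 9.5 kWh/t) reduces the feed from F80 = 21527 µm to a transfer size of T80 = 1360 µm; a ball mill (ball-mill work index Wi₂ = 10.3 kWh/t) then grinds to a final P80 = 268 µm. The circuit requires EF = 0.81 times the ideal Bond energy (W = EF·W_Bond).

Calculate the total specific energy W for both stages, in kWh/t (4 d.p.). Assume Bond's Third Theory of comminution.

W = 10 Wi / √P80 − 10 Wi / √F80
Stage 1 (21527→1360 µm, Wi₁=9.5): W₁ = 10·9.5·(0.027116 − 0.006816) = 1.9286 kWh/t
Stage 2 (1360→268 µm, Wi₂=10.3): W₂ = 10·10.3·(0.061085 − 0.027116) = 3.4987 kWh/t
W = W₁ + W₂ = 1.9286 + 3.4987 = 5.4273 kWh/t
Corrected W = EF·W_Bond = 0.81·5.4273 = 4.3961 kWh/t

W = 4.3961 kWh/t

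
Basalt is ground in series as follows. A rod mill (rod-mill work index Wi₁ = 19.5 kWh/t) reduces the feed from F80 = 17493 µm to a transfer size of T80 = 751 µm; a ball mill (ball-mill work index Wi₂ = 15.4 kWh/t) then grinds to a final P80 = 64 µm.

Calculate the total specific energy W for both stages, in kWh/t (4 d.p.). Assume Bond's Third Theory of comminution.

W = 10 Wi (1/√P80 − 1/√F80)  [Bond]
Stage 1 (17493→751 µm, Wi₁=19.5): W₁ = 10·19.5·(0.036491 − 0.007561) = 5.6413 kWh/t
Stage 2 (751→64 µm, Wi₂=15.4): W₂ = 10·15.4·(0.125000 − 0.036491) = 13.6305 kWh/t
W = W₁ + W₂ = 5.6413 + 13.6305 = 19.2718 kWh/t

W = 19.2718 kWh/t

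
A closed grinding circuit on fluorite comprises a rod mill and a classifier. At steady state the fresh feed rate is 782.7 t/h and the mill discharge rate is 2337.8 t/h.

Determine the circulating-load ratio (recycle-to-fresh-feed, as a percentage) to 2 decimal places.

CL = 198.68 %

Steady state: M = F + R.
R = M − F = 2337.8 − 782.7 = 1555.1 t/h
CL = 100·R/F = 100·1555.1/782.7 = 198.68 %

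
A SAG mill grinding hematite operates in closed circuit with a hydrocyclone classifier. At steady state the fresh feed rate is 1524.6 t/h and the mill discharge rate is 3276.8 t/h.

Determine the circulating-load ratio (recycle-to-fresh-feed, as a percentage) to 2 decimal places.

CL = 114.93 %

M = F + R at steady state, so:
R = M − F = 3276.8 − 1524.6 = 1752.2 t/h
CL = 100·R/F = 100·1752.2/1524.6 = 114.93 %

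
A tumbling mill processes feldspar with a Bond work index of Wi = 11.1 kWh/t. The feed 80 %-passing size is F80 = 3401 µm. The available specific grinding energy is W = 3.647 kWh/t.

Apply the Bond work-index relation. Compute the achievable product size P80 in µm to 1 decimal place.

P80 = 399.9 µm

Bond:  W = 10 Wi (1/√P − 1/√F)
1/√P80 = 1/√F80 + W/(10·Wi)
  = 3.6470/(10·11.1) + 1/√3401 = 0.032856 + 0.017147 = 0.050003
P80 = (1/0.050003)² = 19.9987² = 399.95 µm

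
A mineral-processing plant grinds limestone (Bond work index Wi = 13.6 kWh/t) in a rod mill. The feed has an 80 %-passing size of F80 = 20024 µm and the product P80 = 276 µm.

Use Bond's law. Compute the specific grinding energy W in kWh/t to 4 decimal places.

W = 10·Wi·(P80^(-½) − F80^(-½))
1/√276 = 0.060193;  1/√20024 = 0.007067
W = 10·13.6·(0.060193 − 0.007067) = 7.2251 kWh/t

W = 7.2251 kWh/t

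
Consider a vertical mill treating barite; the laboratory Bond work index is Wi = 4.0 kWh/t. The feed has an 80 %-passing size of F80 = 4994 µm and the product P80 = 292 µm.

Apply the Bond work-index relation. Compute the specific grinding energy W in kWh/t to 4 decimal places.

Bond: W = 10·Wi·(1/√P80 − 1/√F80)
1/√292 = 0.058521;  1/√4994 = 0.014151
W = 10·4.0·(0.058521 − 0.014151) = 1.7748 kWh/t

W = 1.7748 kWh/t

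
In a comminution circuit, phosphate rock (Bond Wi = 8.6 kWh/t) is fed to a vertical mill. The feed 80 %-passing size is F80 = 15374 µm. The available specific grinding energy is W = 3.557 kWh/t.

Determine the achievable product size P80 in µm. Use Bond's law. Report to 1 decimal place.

P80 = 409.4 µm

W = 10 Wi (1/√P80 − 1/√F80)  [Bond]
1/√P80 = 1/√F80 + W/(10·Wi)
  = 3.5570/(10·8.6) + 1/√15374 = 0.041360 + 0.008065 = 0.049426
P80 = (1/0.049426)² = 20.2325² = 409.35 µm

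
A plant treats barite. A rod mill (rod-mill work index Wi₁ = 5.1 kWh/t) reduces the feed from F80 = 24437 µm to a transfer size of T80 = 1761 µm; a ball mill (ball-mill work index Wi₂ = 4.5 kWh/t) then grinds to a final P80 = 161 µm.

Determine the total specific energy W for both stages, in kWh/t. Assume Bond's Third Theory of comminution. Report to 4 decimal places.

W = 3.3632 kWh/t

W = 10 Wi (P80^-0.5 − F80^-0.5)
Stage 1 (24437→1761 µm, Wi₁=5.1): W₁ = 10·5.1·(0.023830 − 0.006397) = 0.8891 kWh/t
Stage 2 (1761→161 µm, Wi₂=4.5): W₂ = 10·4.5·(0.078811 − 0.023830) = 2.4742 kWh/t
W = W₁ + W₂ = 0.8891 + 2.4742 = 3.3632 kWh/t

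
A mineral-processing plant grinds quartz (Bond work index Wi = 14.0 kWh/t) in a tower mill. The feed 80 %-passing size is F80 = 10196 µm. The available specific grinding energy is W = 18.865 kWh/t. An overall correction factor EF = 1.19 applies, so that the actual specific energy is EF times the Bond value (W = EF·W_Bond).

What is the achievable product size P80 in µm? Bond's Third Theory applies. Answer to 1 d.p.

P80 = 65.9 µm

W = 10 Wi / √P80 − 10 Wi / √F80
W_Bond = W / EF = 18.865 / 1.19 = 15.8529 kWh/t
1/√P80 = 1/√F80 + W_Bond/(10·Wi)
  = 15.8529/(10·14.0) + 1/√10196 = 0.113235 + 0.009903 = 0.123139
P80 = (1/0.123139)² = 8.1209² = 65.95 µm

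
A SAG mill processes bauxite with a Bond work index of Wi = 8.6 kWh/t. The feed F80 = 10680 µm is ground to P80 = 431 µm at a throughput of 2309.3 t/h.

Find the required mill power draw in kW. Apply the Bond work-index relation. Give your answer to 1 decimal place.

P = 7644.5 kW

W = 10 Wi / √P80 − 10 Wi / √F80
W = 10·8.6·(1/√431 − 1/√10680) = 10·8.6·(0.038492) = 3.3103 kWh/t
Mill draw = 3.3103 × 2309.3 = 7644.5 kW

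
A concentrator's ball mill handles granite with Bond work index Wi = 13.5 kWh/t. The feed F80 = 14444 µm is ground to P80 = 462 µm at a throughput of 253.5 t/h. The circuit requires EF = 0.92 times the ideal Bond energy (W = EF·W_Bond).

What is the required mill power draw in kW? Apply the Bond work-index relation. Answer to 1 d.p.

Bond:  W = 10 Wi (1/√P − 1/√F)
W = 10·13.5·(1/√462 − 1/√14444) = 10·13.5·(0.038204) = 5.1575 kWh/t
Apply correction: 5.1575 × 0.92 = 4.7449 kWh/t
P_mill = W·ṁ = 4.7449·253.5 = 1202.8 kW

P = 1202.8 kW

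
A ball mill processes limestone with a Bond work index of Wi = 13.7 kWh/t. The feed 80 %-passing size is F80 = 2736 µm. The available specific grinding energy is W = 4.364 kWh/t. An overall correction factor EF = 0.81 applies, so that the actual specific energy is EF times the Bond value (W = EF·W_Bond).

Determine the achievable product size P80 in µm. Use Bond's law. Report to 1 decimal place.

W = 10·Wi·[P80^(−½) − F80^(−½)]
W_Bond = W / EF = 4.364 / 0.81 = 5.3877 kWh/t
⇒ 1/√P80 = W_Bond/(10 Wi) + 1/√F80
  = 5.3877/(10·13.7) + 1/√2736 = 0.039326 + 0.019118 = 0.058444
P80 = (1/0.058444)² = 17.1104² = 292.77 µm

P80 = 292.8 µm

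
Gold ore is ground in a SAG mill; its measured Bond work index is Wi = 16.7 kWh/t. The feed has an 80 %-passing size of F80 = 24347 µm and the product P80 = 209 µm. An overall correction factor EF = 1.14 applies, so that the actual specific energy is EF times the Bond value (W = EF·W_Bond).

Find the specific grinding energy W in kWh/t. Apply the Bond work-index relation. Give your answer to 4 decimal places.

W = 11.9488 kWh/t

W_Bond = 10·Wi·(1/√P₈₀ − 1/√F₈₀)
1/√209 = 0.069171;  1/√24347 = 0.006409
W = 10·16.7·(0.069171 − 0.006409) = 10.4814 kWh/t
With EF = 1.14: W = 10.4814·1.14 = 11.9488 kWh/t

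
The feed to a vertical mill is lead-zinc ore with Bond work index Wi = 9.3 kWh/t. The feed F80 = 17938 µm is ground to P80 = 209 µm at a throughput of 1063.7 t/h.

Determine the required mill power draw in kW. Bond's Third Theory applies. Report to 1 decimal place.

P = 6104.1 kW

W = 10 Wi / √P80 − 10 Wi / √F80
W = 10·9.3·(1/√209 − 1/√17938) = 10·9.3·(0.061705) = 5.7386 kWh/t
P_mill = W·ṁ = 5.7386·1063.7 = 6104.1 kW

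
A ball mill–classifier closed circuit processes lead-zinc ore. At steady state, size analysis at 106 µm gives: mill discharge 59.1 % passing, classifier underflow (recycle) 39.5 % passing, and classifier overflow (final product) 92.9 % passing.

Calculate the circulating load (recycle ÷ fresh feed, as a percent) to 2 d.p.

CL = 172.45 %

Two-product formula at 106 µm:
d + r·d = r·u + o → r(d−u) = o−d
r = (92.9 − 59.1)/(59.1 − 39.5) = 33.8/19.6 = 1.7245
CL = 100·r = 172.45 %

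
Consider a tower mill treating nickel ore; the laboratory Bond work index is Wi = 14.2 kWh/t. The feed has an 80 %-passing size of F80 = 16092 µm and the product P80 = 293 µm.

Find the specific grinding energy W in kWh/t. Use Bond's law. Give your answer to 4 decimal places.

W = 7.1763 kWh/t

Bond:  W = 10 Wi (1/√P − 1/√F)
1/√293 = 0.058421;  1/√16092 = 0.007883
W = 10·14.2·(0.058421 − 0.007883) = 7.1763 kWh/t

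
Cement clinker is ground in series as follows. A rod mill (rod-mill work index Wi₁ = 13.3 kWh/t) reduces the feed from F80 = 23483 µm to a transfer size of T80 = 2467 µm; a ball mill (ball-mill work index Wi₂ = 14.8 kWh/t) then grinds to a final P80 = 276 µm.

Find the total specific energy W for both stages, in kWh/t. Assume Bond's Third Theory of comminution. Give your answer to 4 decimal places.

W = 10·Wi·[P80^(−½) − F80^(−½)]
Stage 1 (23483→2467 µm, Wi₁=13.3): W₁ = 10·13.3·(0.020133 − 0.006526) = 1.8098 kWh/t
Stage 2 (2467→276 µm, Wi₂=14.8): W₂ = 10·14.8·(0.060193 − 0.020133) = 5.9288 kWh/t
W = W₁ + W₂ = 1.8098 + 5.9288 = 7.7386 kWh/t

W = 7.7386 kWh/t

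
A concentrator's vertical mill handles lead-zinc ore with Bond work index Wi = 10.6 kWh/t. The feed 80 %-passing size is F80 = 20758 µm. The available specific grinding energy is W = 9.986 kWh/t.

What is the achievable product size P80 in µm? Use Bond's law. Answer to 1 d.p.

P80 = 97.7 µm

W = 10·Wi·(P80^(-½) − F80^(-½))
⇒ 1/√P80 = W/(10·Wi) + 1/√F80
  = 9.9860/(10·10.6) + 1/√20758 = 0.094208 + 0.006941 = 0.101148
P80 = (1/0.101148)² = 9.8865² = 97.74 µm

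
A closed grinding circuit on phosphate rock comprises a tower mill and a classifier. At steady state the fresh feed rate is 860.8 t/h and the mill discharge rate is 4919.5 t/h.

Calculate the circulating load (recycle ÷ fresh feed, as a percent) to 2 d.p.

CL = 471.50 %

Steady state: M = F + R.
R = M − F = 4919.5 − 860.8 = 4058.7 t/h
CL = 100·R/F = 100·4058.7/860.8 = 471.50 %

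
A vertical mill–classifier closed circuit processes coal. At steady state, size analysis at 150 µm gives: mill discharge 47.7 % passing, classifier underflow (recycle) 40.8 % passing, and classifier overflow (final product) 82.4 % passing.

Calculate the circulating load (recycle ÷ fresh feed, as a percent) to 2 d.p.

Classifier node, passing 150 µm:
(1+r)d = ru + o → r = (o−d)/(d−u)
r = (82.4 − 47.7)/(47.7 − 40.8) = 34.7/6.9 = 5.0290
CL = 100·r = 502.90 %

CL = 502.90 %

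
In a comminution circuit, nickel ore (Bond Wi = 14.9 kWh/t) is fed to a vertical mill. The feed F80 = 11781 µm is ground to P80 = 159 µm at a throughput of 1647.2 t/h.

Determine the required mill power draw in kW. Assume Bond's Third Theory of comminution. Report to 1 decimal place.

P = 17202.9 kW

W_Bond = 10·Wi·(1/√P₈₀ − 1/√F₈₀)
W = 10·14.9·(1/√159 − 1/√11781) = 10·14.9·(0.070092) = 10.4437 kWh/t
Power = W × throughput = 10.4437 kWh/t × 1647.2 t/h = 17202.9 kW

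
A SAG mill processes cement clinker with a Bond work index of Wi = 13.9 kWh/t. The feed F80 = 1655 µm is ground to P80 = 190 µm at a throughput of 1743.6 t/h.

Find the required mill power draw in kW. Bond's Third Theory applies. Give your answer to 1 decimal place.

W = 10 Wi (P80^-0.5 − F80^-0.5)
W = 10·13.9·(1/√190 − 1/√1655) = 10·13.9·(0.047967) = 6.6673 kWh/t
Mill draw = 6.6673 × 1743.6 = 11625.2 kW

P = 11625.2 kW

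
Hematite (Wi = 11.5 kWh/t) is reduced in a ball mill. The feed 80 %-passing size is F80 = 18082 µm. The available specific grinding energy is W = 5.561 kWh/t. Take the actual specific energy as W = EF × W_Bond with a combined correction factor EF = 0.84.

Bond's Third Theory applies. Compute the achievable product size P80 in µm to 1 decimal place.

W = 10 Wi (1/√P80 − 1/√F80)  [Bond]
W_Bond = W / EF = 5.561 / 0.84 = 6.6202 kWh/t
⇒ 1/√P80 = W_Bond/(10 Wi) + 1/√F80
  = 6.6202/(10·11.5) + 1/√18082 = 0.057567 + 0.007437 = 0.065004
P80 = (1/0.065004)² = 15.3837² = 236.66 µm

P80 = 236.7 µm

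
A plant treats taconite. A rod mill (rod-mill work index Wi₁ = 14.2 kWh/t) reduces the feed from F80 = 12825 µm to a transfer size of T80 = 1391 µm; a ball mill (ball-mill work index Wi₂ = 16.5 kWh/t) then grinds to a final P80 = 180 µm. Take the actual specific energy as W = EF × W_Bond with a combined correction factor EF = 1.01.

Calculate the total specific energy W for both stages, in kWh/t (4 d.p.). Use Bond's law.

W = 10.5321 kWh/t

W = 10 Wi / √P80 − 10 Wi / √F80
Stage 1 (12825→1391 µm, Wi₁=14.2): W₁ = 10·14.2·(0.026812 − 0.008830) = 2.5535 kWh/t
Stage 2 (1391→180 µm, Wi₂=16.5): W₂ = 10·16.5·(0.074536 − 0.026812) = 7.8743 kWh/t
W = W₁ + W₂ = 2.5535 + 7.8743 = 10.4278 kWh/t
With EF = 1.01: W = 10.4278·1.01 = 10.5321 kWh/t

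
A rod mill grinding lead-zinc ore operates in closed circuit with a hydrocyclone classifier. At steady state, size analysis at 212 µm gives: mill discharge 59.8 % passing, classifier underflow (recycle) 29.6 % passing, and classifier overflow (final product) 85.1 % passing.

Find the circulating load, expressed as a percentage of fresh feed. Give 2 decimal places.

CL = 83.77 %

Mass balance on the −212 µm fraction:
(1+r)·d = r·u + o ⇒ r = (o−d)/(d−u)
r = (85.1 − 59.8)/(59.8 − 29.6) = 25.3/30.2 = 0.8377
CL = 100·r = 83.77 %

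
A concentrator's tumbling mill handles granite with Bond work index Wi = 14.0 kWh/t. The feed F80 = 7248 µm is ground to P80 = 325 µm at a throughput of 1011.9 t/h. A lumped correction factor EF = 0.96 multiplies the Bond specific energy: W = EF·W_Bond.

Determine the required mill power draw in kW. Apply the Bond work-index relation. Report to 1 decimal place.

P = 5946.4 kW

Bond:  W = 10 Wi (1/√P − 1/√F)
W = 10·14.0·(1/√325 − 1/√7248) = 10·14.0·(0.043724) = 6.1214 kWh/t
Apply correction: 6.1214 × 0.96 = 5.8765 kWh/t
P = W·T = 5.8765·1011.9 = 5946.4 kW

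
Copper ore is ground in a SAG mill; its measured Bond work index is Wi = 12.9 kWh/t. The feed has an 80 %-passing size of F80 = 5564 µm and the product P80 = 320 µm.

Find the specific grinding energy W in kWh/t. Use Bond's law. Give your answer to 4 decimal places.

W = 5.4819 kWh/t

W = 10 Wi (P80^-0.5 − F80^-0.5)
1/√320 = 0.055902;  1/√5564 = 0.013406
W = 10·12.9·(0.055902 − 0.013406) = 5.4819 kWh/t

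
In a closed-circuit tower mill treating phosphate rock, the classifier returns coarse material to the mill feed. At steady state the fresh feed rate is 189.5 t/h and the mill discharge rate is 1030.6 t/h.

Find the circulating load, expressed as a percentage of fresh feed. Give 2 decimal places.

CL = 443.85 %

Steady state: M = F + R.
R = M − F = 1030.6 − 189.5 = 841.1 t/h
CL = 100·R/F = 100·841.1/189.5 = 443.85 %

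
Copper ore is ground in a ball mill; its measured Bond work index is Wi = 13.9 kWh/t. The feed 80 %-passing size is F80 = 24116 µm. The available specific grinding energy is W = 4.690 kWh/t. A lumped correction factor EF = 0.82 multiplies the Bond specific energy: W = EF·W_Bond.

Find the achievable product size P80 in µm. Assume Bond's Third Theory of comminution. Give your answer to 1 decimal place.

P80 = 441.6 µm

Bond: W = 10·Wi·(1/√P80 − 1/√F80)
W_Bond = W / EF = 4.690 / 0.82 = 5.7195 kWh/t
⇒ 1/√P80 = W_Bond/(10 Wi) + 1/√F80
  = 5.7195/(10·13.9) + 1/√24116 = 0.041148 + 0.006439 = 0.047587
P80 = (1/0.047587)² = 21.0141² = 441.59 µm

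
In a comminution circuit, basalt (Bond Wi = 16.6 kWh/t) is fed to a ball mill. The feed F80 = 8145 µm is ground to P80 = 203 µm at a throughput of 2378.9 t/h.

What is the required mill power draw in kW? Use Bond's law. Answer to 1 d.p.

P = 23340.8 kW

Bond: W = 10·Wi·(1/√P80 − 1/√F80)
W = 10·16.6·(1/√203 − 1/√8145) = 10·16.6·(0.059106) = 9.8116 kWh/t
P_mill = W·ṁ = 9.8116·2378.9 = 23340.8 kW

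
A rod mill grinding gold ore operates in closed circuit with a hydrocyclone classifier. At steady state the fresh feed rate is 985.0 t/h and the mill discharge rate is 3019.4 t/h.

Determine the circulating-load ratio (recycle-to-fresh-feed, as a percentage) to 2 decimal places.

M = F + R at steady state, so:
R = M − F = 3019.4 − 985.0 = 2034.4 t/h
CL = 100·R/F = 100·2034.4/985.0 = 206.54 %

CL = 206.54 %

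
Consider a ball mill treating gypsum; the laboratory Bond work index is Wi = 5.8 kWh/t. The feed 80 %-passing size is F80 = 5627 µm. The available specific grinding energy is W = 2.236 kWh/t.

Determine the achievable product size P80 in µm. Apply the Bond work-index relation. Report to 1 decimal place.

P80 = 371.5 µm

W = 10 Wi (1/√P80 − 1/√F80)  [Bond]
⇒ 1/√P80 = W/(10 Wi) + 1/√F80
  = 2.2360/(10·5.8) + 1/√5627 = 0.038552 + 0.013331 = 0.051883
P80 = (1/0.051883)² = 19.2743² = 371.50 µm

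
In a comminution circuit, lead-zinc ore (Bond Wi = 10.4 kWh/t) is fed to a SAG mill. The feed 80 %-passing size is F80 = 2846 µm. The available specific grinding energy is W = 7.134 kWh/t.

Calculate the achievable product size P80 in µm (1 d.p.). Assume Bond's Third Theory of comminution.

Bond:  W = 10 Wi (1/√P − 1/√F)
P80^(−½) = W/(10 Wi) + F80^(−½)
  = 7.1340/(10·10.4) + 1/√2846 = 0.068596 + 0.018745 = 0.087341
P80 = (1/0.087341)² = 11.4494² = 131.09 µm

P80 = 131.1 µm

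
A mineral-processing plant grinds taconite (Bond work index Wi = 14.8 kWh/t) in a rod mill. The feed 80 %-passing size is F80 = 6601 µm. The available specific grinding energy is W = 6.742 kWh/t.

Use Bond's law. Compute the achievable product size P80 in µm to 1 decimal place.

W = 10 Wi (1/√P80 − 1/√F80)  [Bond]
1/√P80 = 1/√F80 + W/(10·Wi)
  = 6.7420/(10·14.8) + 1/√6601 = 0.045554 + 0.012308 = 0.057862
P80 = (1/0.057862)² = 17.2824² = 298.68 µm

P80 = 298.7 µm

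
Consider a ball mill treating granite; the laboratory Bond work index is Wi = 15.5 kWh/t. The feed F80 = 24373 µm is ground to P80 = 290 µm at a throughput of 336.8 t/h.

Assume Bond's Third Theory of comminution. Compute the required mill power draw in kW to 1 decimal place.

P = 2731.1 kW

W = 10 Wi (P80^-0.5 − F80^-0.5)
W = 10·15.5·(1/√290 − 1/√24373) = 10·15.5·(0.052317) = 8.1091 kWh/t
P = W·T = 8.1091·336.8 = 2731.1 kW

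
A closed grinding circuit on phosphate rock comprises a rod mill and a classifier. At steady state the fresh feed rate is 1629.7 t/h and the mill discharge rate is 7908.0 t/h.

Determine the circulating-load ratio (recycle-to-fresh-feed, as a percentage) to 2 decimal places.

Steady state: M = F + R.
R = M − F = 7908.0 − 1629.7 = 6278.3 t/h
CL = 100·R/F = 100·6278.3/1629.7 = 385.24 %

CL = 385.24 %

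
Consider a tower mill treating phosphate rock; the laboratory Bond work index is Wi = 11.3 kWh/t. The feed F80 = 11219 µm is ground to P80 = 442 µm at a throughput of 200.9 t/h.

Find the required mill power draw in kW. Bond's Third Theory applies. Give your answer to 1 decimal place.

W = 10 Wi (P80^-0.5 − F80^-0.5)
W = 10·11.3·(1/√442 − 1/√11219) = 10·11.3·(0.038124) = 4.3080 kWh/t
Power = W × throughput = 4.3080 kWh/t × 200.9 t/h = 865.5 kW

P = 865.5 kW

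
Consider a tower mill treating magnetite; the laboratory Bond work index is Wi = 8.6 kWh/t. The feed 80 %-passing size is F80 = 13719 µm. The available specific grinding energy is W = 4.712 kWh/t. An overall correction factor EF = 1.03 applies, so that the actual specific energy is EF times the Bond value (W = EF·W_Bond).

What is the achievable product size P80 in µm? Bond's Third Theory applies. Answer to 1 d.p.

W = 10 Wi (1/√P80 − 1/√F80)  [Bond]
W_Bond = W / EF = 4.712 / 1.03 = 4.5748 kWh/t
⇒ 1/√P80 = W_Bond/(10·Wi) + 1/√F80
  = 4.5748/(10·8.6) + 1/√13719 = 0.053195 + 0.008538 = 0.061733
P80 = (1/0.061733)² = 16.1989² = 262.41 µm

P80 = 262.4 µm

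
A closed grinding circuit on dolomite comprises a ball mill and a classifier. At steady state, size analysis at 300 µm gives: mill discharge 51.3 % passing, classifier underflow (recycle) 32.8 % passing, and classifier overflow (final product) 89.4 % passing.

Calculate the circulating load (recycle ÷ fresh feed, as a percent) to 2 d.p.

CL = 205.95 %

Two-product formula at 300 µm:
(1+r)d = ru + o → r = (o−d)/(d−u)
r = (89.4 − 51.3)/(51.3 − 32.8) = 38.1/18.5 = 2.0595
CL = 100·r = 205.95 %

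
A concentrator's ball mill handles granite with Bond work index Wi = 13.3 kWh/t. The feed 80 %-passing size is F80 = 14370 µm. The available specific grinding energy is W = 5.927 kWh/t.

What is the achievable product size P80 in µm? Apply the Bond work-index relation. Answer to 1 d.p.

P80 = 357.3 µm

W_Bond = 10·Wi·(1/√P₈₀ − 1/√F₈₀)
P80^-0.5 = F80^-0.5 + W/(10 Wi)
  = 5.9270/(10·13.3) + 1/√14370 = 0.044564 + 0.008342 = 0.052906
P80 = (1/0.052906)² = 18.9015² = 357.27 µm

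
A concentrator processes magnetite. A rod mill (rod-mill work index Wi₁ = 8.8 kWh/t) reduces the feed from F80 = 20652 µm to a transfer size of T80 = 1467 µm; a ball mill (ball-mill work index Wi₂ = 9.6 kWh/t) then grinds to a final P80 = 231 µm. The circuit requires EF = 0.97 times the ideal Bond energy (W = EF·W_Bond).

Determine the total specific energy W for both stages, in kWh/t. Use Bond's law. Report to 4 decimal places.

W_Bond = 10·Wi·(1/√P₈₀ − 1/√F₈₀)
Stage 1 (20652→1467 µm, Wi₁=8.8): W₁ = 10·8.8·(0.026109 − 0.006959) = 1.6852 kWh/t
Stage 2 (1467→231 µm, Wi₂=9.6): W₂ = 10·9.6·(0.065795 − 0.026109) = 3.8099 kWh/t
W = W₁ + W₂ = 1.6852 + 3.8099 = 5.4951 kWh/t
Apply correction: 5.4951 × 0.97 = 5.3303 kWh/t

W = 5.3303 kWh/t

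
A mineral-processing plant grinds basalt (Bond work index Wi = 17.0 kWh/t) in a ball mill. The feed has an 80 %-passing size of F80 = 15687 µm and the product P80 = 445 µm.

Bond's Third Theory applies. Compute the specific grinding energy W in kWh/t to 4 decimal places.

W = 10·Wi·[P80^(−½) − F80^(−½)]
1/√445 = 0.047405;  1/√15687 = 0.007984
W = 10·17.0·(0.047405 − 0.007984) = 6.7015 kWh/t

W = 6.7015 kWh/t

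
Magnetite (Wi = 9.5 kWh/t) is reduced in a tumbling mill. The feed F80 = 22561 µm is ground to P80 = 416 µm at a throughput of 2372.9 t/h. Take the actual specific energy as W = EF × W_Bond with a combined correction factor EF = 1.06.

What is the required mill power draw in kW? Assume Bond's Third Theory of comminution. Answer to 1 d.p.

W = 10 Wi / √P80 − 10 Wi / √F80
W = 10·9.5·(1/√416 − 1/√22561) = 10·9.5·(0.042371) = 4.0253 kWh/t
Apply correction: 4.0253 × 1.06 = 4.2668 kWh/t
P = W·T = 4.2668·2372.9 = 10124.7 kW

P = 10124.7 kW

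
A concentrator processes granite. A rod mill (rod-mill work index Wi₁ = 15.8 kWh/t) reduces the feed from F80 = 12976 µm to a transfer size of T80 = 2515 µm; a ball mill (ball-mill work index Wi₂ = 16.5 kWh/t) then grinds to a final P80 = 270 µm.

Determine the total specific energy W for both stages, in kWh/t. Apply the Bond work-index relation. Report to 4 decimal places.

W = 8.5150 kWh/t

W_Bond = 10·Wi·(1/√P₈₀ − 1/√F₈₀)
Stage 1 (12976→2515 µm, Wi₁=15.8): W₁ = 10·15.8·(0.019940 − 0.008779) = 1.7635 kWh/t
Stage 2 (2515→270 µm, Wi₂=16.5): W₂ = 10·16.5·(0.060858 − 0.019940) = 6.7514 kWh/t
W = W₁ + W₂ = 1.7635 + 6.7514 = 8.5150 kWh/t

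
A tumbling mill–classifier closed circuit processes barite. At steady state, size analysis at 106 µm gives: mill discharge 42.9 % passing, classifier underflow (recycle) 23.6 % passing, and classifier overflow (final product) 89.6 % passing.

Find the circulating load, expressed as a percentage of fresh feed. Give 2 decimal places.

CL = 241.97 %

Two-product formula at 106 µm:
r = (o − d)/(d − u)
r = (89.6 − 42.9)/(42.9 − 23.6) = 46.7/19.3 = 2.4197
CL = 100·r = 241.97 %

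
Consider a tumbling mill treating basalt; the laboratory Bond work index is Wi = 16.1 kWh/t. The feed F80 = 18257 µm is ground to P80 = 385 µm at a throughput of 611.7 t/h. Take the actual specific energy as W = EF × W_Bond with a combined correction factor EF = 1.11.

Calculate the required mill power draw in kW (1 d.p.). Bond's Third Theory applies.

P = 4762.3 kW

W = 10·Wi·(P80^(-½) − F80^(-½))
W = 10·16.1·(1/√385 − 1/√18257) = 10·16.1·(0.043564) = 7.0138 kWh/t
Apply correction: 7.0138 × 1.11 = 7.7853 kWh/t
P_mill = W·ṁ = 7.7853·611.7 = 4762.3 kW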